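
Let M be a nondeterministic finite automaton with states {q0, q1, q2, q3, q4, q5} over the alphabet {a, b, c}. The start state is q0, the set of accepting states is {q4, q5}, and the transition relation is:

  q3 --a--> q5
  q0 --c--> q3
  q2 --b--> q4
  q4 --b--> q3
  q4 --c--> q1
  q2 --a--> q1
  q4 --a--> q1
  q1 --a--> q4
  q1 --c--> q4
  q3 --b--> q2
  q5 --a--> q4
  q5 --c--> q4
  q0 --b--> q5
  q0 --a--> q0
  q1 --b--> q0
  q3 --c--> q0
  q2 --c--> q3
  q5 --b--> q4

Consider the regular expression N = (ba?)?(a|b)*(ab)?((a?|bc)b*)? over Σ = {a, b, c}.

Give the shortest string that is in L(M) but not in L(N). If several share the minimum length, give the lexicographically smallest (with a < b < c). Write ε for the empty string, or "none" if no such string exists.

The string ca is accepted by M but not by N.
No shorter string lies in the difference, and ca is the lexicographically first length-2 string in L(M) \ L(N).

ca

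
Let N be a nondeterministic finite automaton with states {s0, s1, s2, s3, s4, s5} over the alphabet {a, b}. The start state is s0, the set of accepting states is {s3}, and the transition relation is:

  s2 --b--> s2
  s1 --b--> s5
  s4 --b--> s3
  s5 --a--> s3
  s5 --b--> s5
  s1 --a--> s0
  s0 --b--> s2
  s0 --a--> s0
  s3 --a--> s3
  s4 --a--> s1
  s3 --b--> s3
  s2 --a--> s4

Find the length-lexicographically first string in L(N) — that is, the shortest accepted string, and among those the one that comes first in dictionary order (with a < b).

bab

A breadth-first search from s0 reaches an accepting state first via the path s0 → s2 → s4 → s3 on input bab.
No string of length < 3 is accepted (BFS exhausts all shorter strings without reaching an accepting state), and bab is the lexicographically least accepting string of length 3.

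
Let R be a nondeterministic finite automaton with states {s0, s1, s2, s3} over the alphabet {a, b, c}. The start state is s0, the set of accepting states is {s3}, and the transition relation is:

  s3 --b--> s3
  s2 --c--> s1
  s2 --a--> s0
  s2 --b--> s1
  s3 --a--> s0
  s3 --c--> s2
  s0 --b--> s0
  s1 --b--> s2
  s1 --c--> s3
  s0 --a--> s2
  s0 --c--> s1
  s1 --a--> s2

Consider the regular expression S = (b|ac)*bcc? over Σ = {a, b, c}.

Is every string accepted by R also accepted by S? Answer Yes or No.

The string cc is in L(R) but not in L(S).
So L(R) ⊄ L(S).

No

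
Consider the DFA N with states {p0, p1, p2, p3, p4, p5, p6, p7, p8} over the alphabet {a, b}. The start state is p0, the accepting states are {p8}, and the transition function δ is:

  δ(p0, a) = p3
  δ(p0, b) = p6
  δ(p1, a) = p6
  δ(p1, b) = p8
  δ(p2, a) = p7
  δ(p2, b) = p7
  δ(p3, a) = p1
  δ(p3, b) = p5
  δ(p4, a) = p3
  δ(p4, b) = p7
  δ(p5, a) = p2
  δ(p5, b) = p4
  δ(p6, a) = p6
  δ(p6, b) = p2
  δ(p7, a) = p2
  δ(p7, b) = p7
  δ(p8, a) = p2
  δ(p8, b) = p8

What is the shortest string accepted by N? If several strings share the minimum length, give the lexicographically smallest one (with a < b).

aab

A breadth-first search from p0 reaches an accepting state first via the path p0 → p3 → p1 → p8 on input aab.
No string of length < 3 is accepted (BFS exhausts all shorter strings without reaching an accepting state), and aab is the lexicographically least accepting string of length 3.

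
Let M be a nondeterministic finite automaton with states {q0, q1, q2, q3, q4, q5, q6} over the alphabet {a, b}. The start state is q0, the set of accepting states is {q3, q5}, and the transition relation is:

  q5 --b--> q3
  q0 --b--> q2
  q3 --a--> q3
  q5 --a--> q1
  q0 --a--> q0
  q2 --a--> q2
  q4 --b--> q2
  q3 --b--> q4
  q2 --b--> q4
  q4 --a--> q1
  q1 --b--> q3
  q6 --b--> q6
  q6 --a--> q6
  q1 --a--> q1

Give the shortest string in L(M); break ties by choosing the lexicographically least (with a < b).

bbab

A breadth-first search from q0 reaches an accepting state first via the path q0 → q2 → q4 → q1 → q3 on input bbab.
No string of length < 4 is accepted (BFS exhausts all shorter strings without reaching an accepting state), and bbab is the lexicographically least accepting string of length 4.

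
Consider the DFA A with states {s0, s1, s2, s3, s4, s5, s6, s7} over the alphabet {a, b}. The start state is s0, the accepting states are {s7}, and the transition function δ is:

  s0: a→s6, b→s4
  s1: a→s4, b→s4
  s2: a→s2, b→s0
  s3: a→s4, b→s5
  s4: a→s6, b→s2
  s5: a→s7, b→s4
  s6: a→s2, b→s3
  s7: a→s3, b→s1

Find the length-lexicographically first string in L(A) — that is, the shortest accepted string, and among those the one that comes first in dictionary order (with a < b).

abba

A breadth-first search from s0 reaches an accepting state first via the path s0 → s6 → s3 → s5 → s7 on input abba.
No string of length < 4 is accepted (BFS exhausts all shorter strings without reaching an accepting state), and abba is the lexicographically least accepting string of length 4.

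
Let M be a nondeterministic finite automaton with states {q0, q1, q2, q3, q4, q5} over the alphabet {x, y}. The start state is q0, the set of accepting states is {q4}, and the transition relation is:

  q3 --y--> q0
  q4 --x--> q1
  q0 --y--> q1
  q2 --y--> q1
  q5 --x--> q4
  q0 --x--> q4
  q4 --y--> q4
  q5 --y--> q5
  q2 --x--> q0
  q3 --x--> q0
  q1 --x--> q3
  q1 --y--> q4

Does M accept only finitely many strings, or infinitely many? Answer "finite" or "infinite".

State q0 is reachable from the start and can reach an accepting state, and it lies on the cycle q0 → q1 → q3 → q0.
Traversing that cycle any number of times yields accepted strings of unbounded length, so the language is infinite.

infinite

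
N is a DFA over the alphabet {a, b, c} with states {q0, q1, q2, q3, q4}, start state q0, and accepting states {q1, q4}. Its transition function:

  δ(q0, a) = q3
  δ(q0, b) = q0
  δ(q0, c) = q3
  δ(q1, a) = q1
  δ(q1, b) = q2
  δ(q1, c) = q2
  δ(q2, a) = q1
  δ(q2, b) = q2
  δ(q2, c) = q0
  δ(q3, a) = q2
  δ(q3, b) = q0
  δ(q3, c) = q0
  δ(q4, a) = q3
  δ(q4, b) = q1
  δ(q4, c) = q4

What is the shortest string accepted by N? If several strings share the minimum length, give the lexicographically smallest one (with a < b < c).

aaa

A breadth-first search from q0 reaches an accepting state first via the path q0 → q3 → q2 → q1 on input aaa.
No string of length < 3 is accepted (BFS exhausts all shorter strings without reaching an accepting state), and aaa is the lexicographically least accepting string of length 3.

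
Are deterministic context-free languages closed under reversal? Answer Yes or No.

L = {c bⁿaⁿ : n≥0} ∪ {d b²ⁿaⁿ : n≥0} is a DCFL: the first symbol tells a deterministic PDA whether to pop one or two b's per a. Its reversal Lᴿ = {aⁿbⁿ c : n≥0} ∪ {aⁿb²ⁿ d : n≥0} is not. DCFLs are closed under right quotient by regular languages, and Lᴿ/{c, d} = {aⁿbⁿ : n≥0} ∪ {aⁿb²ⁿ : n≥0} — the standard context-free language accepted by no deterministic PDA (intuitively the machine would have to commit to a b-to-a ratio before the distinguishing marker arrives; formally, a DPDA for it would have a single run on aⁿb²ⁿ, accepting after the prefix aⁿbⁿ and accepting again after n more b's; an ordinary PDA that simulates it on a's and b's and, at any moment when it is accepting, may switch to reading only a fresh letter e while feeding each e to the simulation as a b, would accept aⁱbʲeᵏ (k≥1) exactly when both aⁱbʲ and aⁱbʲ⁺ᵏ are in the language, i.e. its language intersected with the regular set a*b*e⁺ would be exactly {aⁿbⁿeⁿ : n≥1} — impossible, since context-free languages are closed under intersection with regular sets and {aⁿbⁿeⁿ} is not context-free). So Lᴿ cannot be a DCFL.

No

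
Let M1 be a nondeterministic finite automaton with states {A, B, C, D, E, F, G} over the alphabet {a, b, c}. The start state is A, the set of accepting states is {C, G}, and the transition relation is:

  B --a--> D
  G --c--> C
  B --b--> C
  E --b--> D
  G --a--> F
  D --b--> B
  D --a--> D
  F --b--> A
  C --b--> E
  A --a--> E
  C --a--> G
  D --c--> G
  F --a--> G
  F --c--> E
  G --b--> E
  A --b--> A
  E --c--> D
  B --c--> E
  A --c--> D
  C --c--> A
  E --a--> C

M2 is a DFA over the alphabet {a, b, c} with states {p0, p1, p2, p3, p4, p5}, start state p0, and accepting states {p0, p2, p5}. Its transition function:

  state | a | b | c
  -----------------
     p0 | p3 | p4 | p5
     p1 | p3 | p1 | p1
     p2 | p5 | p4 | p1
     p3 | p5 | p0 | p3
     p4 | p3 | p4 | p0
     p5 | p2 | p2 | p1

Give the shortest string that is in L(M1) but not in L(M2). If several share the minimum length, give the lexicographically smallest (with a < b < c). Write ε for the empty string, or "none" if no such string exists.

cc

The string cc is accepted by M1 but not by M2.
No shorter string lies in the difference, and cc is the lexicographically first length-2 string in L(M1) \ L(M2).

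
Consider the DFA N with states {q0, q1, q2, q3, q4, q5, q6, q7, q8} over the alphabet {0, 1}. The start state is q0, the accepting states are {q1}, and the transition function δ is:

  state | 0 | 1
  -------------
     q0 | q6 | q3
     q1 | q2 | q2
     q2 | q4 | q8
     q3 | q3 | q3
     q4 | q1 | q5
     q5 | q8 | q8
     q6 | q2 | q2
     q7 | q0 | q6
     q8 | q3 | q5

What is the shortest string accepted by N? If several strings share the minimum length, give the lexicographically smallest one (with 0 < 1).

0000

A breadth-first search from q0 reaches an accepting state first via the path q0 → q6 → q2 → q4 → q1 on input 0000.
No string of length < 4 is accepted (BFS exhausts all shorter strings without reaching an accepting state), and 0000 is the lexicographically least accepting string of length 4.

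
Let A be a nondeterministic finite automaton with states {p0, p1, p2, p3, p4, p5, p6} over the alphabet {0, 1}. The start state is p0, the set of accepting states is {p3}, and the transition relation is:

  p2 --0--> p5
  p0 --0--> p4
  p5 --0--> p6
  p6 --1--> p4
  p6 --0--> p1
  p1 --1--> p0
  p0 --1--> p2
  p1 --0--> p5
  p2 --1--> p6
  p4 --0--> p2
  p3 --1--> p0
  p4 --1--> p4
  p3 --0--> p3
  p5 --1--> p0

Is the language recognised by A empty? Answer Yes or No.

The states reachable from the start state are {p0, p1, p2, p4, p5, p6}.
None of the accepting states {p3} is reachable, so no string is accepted and L(A) = ∅.

Yes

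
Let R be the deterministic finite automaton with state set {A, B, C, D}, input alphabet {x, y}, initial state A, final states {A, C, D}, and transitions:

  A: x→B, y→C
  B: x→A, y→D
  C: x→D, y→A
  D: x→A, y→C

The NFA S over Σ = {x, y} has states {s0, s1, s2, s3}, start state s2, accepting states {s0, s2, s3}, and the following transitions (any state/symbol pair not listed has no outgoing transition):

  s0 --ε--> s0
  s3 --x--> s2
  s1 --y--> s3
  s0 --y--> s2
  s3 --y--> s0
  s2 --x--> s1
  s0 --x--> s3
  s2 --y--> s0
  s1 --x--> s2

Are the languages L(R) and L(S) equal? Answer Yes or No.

Exploring the product automaton R × S from the start pair (A, s2), following both machines on each input symbol, reaches 4 state pairs: (A, s2), (B, s1), (C, s0), (D, s3).
R accepts in {A, C, D} and S accepts in {s0, s2, s3}. In every reachable pair the two components are either both accepting — (A, s2), (C, s0), (D, s3) — or both non-accepting, so no string is accepted by exactly one of the machines: L(R) \ L(S) and L(S) \ L(R) are both empty.
Hence every string is accepted by R iff it is accepted by S, and the two languages coincide.

Yes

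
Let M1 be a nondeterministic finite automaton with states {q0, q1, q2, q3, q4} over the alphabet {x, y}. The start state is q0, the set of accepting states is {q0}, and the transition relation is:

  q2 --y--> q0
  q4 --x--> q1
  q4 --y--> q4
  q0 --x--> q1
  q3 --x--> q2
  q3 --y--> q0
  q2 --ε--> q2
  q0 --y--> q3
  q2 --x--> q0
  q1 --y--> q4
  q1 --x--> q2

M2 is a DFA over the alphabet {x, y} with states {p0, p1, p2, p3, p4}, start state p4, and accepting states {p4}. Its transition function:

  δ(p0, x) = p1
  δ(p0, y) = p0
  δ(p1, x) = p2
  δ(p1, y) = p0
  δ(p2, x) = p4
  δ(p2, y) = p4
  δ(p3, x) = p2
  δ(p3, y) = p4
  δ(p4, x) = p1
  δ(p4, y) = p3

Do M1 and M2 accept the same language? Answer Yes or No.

Exploring the product automaton M1 × M2 from the start pair (q0, p4), following both machines on each input symbol, reaches 5 state pairs: (q0, p4), (q1, p1), (q3, p3), (q2, p2), (q4, p0).
M1 accepts in {q0} and M2 accepts in {p4}. In every reachable pair the two components are either both accepting — (q0, p4) — or both non-accepting, so no string is accepted by exactly one of the machines: L(M1) \ L(M2) and L(M2) \ L(M1) are both empty.
Hence every string is accepted by M1 iff it is accepted by M2, and the two languages coincide.

Yes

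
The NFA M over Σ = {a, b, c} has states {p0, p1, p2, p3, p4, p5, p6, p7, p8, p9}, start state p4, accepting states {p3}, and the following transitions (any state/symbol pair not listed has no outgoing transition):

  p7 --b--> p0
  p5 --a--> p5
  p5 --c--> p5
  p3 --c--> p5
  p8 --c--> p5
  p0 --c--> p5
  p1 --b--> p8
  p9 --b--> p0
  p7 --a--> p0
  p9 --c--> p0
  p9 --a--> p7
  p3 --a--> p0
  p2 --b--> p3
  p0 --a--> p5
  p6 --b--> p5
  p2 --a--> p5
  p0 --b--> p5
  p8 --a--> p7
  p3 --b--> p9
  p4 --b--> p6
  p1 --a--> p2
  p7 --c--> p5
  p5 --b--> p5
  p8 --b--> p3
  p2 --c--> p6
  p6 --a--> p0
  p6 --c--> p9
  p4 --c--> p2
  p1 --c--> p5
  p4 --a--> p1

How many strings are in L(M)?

3

The useful subgraph on states {p1, p2, p3, p4, p8} is acyclic, so L(M) is finite; the longest accepting path visits 4 useful states, giving maximum string length 3.
Counting accepting paths from p4 by length: 1 of length 2, 2 of length 3. Total 3.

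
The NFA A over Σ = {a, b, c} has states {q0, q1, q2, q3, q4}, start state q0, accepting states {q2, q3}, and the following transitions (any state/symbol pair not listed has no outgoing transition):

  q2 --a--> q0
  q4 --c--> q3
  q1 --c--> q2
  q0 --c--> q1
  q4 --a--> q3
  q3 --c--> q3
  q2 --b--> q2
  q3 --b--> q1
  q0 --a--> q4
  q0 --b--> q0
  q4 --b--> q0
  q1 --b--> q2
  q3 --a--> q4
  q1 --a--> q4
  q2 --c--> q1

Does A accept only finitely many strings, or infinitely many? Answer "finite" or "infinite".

infinite

State q0 is reachable from the start and can reach an accepting state, and it lies on the cycle q0 → q0.
Traversing that cycle any number of times yields accepted strings of unbounded length, so the language is infinite.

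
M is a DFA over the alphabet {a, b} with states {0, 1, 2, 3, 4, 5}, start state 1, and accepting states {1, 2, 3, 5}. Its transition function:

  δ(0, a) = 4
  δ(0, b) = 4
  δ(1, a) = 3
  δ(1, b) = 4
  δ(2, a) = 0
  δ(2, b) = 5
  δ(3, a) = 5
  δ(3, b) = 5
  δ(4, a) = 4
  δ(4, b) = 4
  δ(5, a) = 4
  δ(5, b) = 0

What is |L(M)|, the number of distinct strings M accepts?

4

The useful subgraph on states {1, 3, 5} is acyclic, so L(M) is finite; the longest accepting path visits 3 useful states, giving maximum string length 2.
Counting accepting paths from 1 by length: 1 of length 0, 1 of length 1, 2 of length 2. Total 4.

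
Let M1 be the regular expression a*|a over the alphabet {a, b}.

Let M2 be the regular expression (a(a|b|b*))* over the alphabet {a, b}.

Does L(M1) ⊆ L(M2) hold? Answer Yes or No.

Converting the expression M1 to a DFA (subset construction, then merging equivalent states) gives the minimal DFA with states {r0, r1}, start state r0, accepting states {r0} and transitions r0: a→r0, b→r1; r1: a→r1, b→r1.
Converting the expression M2 to a DFA (subset construction, then merging equivalent states) gives the minimal DFA with states {t0, t1, t2}, start state t0, accepting states {t0, t1} and transitions t0: a→t1, b→t2; t1: a→t1, b→t1; t2: a→t2, b→t2.
Exploring the product automaton M1 × M2 from the start pair (r0, t0), following both machines on each input symbol, reaches 4 state pairs: (r0, t0), (r0, t1), (r1, t2), (r1, t1).
M1 accepts in {r0} and M2 accepts in {t0, t1}. The reachable pairs whose M1-component is accepting are (r0, t0), (r0, t1); in each of them the M2-component is accepting too, so the product for L(M1) \ L(M2) (M1-component accepting, M2-component rejecting) has no reachable accepting pair and the difference is empty.
Hence every string in L(M1) is also in L(M2).

Yes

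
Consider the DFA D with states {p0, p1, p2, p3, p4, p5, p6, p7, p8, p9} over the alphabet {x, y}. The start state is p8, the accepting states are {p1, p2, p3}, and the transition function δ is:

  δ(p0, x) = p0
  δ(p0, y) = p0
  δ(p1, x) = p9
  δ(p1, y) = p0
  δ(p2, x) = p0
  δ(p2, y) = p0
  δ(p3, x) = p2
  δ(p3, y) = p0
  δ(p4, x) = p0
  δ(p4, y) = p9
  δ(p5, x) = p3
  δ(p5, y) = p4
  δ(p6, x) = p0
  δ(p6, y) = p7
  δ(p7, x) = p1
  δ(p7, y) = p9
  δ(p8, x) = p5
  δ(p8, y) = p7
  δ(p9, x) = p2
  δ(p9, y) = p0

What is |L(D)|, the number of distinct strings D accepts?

6

The useful subgraph on states {p1, p2, p3, p4, p5, p7, p8, p9} is acyclic, so L(D) is finite; the longest accepting path visits 5 useful states, giving maximum string length 4.
Counting accepting paths from p8 by length: 2 of length 2, 2 of length 3, 2 of length 4. Total 6.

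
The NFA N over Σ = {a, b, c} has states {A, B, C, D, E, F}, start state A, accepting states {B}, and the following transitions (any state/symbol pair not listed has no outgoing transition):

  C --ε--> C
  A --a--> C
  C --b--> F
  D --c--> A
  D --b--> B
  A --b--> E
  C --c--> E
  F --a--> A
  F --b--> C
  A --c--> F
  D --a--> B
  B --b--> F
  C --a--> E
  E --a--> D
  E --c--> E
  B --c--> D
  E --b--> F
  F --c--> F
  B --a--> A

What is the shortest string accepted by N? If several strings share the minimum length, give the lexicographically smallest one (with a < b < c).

baa

A breadth-first search from A reaches an accepting state first via the path A → E → D → B on input baa.
No string of length < 3 is accepted (BFS exhausts all shorter strings without reaching an accepting state), and baa is the lexicographically least accepting string of length 3.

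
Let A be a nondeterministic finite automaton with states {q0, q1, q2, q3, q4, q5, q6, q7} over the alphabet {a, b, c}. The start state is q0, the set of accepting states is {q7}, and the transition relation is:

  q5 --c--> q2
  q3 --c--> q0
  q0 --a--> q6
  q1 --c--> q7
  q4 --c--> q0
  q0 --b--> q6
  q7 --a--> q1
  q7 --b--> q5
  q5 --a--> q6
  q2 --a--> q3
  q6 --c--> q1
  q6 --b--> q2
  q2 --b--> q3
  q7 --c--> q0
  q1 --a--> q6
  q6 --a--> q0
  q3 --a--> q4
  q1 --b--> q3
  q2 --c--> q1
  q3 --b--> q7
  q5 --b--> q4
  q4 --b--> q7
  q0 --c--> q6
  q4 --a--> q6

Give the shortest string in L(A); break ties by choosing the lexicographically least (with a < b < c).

A breadth-first search from q0 reaches an accepting state first via the path q0 → q6 → q1 → q7 on input acc.
No string of length < 3 is accepted (BFS exhausts all shorter strings without reaching an accepting state), and acc is the lexicographically least accepting string of length 3.

acc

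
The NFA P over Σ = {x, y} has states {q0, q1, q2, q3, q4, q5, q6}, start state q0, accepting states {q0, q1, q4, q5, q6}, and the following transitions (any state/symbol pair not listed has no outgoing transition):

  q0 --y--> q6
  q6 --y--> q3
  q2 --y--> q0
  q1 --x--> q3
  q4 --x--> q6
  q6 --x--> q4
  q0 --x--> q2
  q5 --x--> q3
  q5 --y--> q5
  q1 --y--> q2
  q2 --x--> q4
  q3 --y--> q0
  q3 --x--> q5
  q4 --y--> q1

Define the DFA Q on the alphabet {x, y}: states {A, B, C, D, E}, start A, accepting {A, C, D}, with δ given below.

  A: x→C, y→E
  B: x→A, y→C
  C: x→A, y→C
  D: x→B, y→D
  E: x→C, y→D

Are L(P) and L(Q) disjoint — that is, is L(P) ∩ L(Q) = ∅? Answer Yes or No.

The empty string ε is accepted by both P and Q.
Hence L(P) ∩ L(Q) ≠ ∅.

No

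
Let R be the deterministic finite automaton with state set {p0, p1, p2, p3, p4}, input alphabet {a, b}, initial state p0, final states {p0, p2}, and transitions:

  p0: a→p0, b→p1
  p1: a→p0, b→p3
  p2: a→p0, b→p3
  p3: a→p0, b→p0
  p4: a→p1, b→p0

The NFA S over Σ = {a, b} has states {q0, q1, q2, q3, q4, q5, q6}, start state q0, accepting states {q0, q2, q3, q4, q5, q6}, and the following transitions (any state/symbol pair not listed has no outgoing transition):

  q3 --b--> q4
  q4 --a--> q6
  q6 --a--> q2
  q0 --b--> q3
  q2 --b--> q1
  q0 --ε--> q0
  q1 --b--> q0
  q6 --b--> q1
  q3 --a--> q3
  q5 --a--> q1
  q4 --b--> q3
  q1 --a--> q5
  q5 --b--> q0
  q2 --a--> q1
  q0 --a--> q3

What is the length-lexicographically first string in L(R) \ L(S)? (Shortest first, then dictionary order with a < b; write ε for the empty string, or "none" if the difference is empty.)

abaaa

The string abaaa is accepted by R but not by S.
No shorter string lies in the difference, and abaaa is the lexicographically first length-5 string in L(R) \ L(S).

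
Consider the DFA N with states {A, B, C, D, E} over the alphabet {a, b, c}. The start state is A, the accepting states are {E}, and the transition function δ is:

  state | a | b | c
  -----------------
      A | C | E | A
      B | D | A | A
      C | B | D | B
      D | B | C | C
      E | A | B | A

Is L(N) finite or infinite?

infinite

State A is reachable from the start and can reach an accepting state, and it lies on the cycle A → A.
Traversing that cycle any number of times yields accepted strings of unbounded length, so the language is infinite.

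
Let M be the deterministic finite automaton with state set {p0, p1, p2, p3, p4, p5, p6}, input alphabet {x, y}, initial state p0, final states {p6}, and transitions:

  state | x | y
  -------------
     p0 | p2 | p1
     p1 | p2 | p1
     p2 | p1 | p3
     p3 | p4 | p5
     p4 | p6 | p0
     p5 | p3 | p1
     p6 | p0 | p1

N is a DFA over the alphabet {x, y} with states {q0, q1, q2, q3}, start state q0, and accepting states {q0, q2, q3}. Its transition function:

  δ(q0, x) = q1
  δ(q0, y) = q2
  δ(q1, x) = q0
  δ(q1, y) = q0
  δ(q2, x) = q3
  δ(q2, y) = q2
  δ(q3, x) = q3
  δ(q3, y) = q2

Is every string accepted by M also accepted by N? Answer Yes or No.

Yes

Exploring the product automaton M × N from the start pair (p0, q0), following both machines on each input symbol, reaches 19 state pairs: (p0, q0), (p2, q1), (p1, q2), (p1, q0), (p3, q0), (p2, q3), (p4, q1), (p5, q2), (p1, q3), (p3, q2), (p6, q0), (p3, q3), (p4, q3), (p0, q1), (p6, q3), (p0, q2), (p2, q0), (p0, q3), (p1, q1).
M accepts in {p6} and N accepts in {q0, q2, q3}. The reachable pairs whose M-component is accepting are (p6, q0), (p6, q3); in each of them the N-component is accepting too, so the product for L(M) \ L(N) (M-component accepting, N-component rejecting) has no reachable accepting pair and the difference is empty.
Hence every string in L(M) is also in L(N).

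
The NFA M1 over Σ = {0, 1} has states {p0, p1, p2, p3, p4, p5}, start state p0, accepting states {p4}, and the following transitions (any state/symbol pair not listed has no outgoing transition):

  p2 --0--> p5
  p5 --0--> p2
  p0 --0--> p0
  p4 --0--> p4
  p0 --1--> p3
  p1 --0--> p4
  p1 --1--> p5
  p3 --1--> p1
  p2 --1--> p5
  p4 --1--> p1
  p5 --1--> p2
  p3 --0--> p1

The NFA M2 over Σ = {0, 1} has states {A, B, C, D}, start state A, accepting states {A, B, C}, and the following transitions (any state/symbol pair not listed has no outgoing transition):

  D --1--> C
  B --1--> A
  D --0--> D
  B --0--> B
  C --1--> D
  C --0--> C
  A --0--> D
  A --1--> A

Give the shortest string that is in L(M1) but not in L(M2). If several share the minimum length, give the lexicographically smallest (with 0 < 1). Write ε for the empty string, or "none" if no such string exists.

100

The string 100 is accepted by M1 but not by M2.
No shorter string lies in the difference, and 100 is the lexicographically first length-3 string in L(M1) \ L(M2).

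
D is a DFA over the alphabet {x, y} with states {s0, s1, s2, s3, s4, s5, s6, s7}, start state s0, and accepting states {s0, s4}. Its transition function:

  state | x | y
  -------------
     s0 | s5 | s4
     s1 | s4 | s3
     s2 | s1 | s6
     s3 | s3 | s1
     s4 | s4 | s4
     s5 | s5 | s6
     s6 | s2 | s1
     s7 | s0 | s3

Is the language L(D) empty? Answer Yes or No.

No

The empty string ε is accepted: the run s0 ends in the accepting state s0.
Since at least one string is accepted, L(D) is not empty.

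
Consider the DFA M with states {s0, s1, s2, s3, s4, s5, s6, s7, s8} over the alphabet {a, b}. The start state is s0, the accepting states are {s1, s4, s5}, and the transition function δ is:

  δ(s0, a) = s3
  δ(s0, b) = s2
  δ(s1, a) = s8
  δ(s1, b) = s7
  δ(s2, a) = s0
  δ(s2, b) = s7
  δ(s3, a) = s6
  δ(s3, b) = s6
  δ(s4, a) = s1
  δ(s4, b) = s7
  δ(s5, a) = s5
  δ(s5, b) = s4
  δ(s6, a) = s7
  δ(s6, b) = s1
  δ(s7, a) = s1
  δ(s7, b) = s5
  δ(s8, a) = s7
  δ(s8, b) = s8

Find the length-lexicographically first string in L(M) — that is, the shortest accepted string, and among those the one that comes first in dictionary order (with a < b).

aab

A breadth-first search from s0 reaches an accepting state first via the path s0 → s3 → s6 → s1 on input aab.
No string of length < 3 is accepted (BFS exhausts all shorter strings without reaching an accepting state), and aab is the lexicographically least accepting string of length 3.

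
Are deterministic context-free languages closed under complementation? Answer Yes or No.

Yes

A deterministic PDA can be normalised so that it always reads its entire input (no blocking, no infinite ε-loops) and records in its finite control whether it has passed through an accepting state since the last input symbol was consumed; inverting that end-of-input verdict yields a DPDA for the complement.
So the deterministic context-free languages are closed under complement.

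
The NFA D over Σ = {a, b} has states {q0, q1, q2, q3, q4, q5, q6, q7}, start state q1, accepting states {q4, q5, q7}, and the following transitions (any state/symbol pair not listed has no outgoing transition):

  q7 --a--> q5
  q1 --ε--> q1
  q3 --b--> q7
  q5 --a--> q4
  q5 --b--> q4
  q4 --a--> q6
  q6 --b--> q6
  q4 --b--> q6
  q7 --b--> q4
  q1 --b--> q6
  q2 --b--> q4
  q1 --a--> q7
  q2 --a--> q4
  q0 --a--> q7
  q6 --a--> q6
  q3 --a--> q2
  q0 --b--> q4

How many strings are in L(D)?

5

The useful subgraph on states {q1, q4, q5, q7} is acyclic, so L(D) is finite; the longest accepting path visits 4 useful states, giving maximum string length 3.
Counting accepting paths from q1 by length: 1 of length 1, 2 of length 2, 2 of length 3. Total 5.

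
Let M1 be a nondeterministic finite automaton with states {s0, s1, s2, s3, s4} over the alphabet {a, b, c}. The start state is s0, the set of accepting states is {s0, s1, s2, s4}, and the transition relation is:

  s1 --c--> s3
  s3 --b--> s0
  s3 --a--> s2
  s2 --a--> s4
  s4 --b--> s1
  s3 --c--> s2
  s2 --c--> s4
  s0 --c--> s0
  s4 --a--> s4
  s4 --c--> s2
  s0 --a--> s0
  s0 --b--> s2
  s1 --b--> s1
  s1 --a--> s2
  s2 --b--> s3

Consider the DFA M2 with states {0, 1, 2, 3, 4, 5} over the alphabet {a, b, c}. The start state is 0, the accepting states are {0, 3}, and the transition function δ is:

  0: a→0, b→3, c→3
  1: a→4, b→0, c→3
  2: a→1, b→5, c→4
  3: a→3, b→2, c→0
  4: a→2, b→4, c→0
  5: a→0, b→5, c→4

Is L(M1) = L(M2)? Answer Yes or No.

The string cb is accepted by M1 but rejected by M2.
So L(M1) ≠ L(M2).

No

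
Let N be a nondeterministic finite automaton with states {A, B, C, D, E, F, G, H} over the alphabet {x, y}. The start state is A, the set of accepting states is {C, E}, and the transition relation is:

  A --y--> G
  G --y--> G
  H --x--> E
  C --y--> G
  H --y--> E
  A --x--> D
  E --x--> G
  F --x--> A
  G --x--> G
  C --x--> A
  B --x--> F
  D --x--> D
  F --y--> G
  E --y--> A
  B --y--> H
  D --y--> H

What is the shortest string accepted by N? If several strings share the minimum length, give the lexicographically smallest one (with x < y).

A breadth-first search from A reaches an accepting state first via the path A → D → H → E on input xyx.
No string of length < 3 is accepted (BFS exhausts all shorter strings without reaching an accepting state), and xyx is the lexicographically least accepting string of length 3.

xyx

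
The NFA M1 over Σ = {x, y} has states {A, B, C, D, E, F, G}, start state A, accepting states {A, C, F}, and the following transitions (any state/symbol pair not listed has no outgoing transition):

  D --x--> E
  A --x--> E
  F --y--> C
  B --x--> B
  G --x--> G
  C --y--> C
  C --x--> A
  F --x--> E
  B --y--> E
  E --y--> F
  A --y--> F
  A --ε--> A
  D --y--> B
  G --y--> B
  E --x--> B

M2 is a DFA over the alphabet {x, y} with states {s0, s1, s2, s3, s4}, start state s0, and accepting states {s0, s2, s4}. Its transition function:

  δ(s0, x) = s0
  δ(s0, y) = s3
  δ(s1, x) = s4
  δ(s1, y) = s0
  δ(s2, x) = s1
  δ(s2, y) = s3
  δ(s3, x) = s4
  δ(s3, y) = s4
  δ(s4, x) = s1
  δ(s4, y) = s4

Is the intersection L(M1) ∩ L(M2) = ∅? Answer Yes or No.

The empty string ε is accepted by both M1 and M2.
Hence L(M1) ∩ L(M2) ≠ ∅.

No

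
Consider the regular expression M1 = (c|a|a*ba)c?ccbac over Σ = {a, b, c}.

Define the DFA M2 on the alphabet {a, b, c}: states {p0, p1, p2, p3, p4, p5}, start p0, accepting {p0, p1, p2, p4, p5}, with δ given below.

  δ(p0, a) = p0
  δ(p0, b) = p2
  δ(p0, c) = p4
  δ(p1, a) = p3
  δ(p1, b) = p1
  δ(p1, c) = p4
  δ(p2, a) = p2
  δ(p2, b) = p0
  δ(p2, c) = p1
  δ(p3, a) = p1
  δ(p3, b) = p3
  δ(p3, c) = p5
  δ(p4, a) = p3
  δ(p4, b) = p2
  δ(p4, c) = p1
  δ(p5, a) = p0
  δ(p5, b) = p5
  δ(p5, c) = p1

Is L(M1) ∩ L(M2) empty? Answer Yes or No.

The string accbac is accepted by both M1 and M2.
Hence L(M1) ∩ L(M2) ≠ ∅.

No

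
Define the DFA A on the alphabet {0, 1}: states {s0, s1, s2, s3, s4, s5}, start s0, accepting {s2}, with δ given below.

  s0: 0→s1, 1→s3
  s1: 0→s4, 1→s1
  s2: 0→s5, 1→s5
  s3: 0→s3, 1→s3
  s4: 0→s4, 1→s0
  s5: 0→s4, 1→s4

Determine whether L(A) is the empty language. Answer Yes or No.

The states reachable from the start state are {s0, s1, s3, s4}.
None of the accepting states {s2} is reachable, so no string is accepted and L(A) = ∅.

Yes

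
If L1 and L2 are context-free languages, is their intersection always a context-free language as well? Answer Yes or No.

{aⁿbⁿcᵐ : m,n≥0} and {aᵐbⁿcⁿ : m,n≥0} are both context-free, but their intersection {aⁿbⁿcⁿ : n≥0} is not (pumping lemma).

No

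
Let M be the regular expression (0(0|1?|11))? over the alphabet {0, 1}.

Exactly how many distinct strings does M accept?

5

The expression has no Kleene star, so L(M) is finite. Expanding the alternatives gives {ε, 0, 00, 01, 011}.
That is 1 of length 0, 1 of length 1, 2 of length 2, 1 of length 3: 5 strings in all.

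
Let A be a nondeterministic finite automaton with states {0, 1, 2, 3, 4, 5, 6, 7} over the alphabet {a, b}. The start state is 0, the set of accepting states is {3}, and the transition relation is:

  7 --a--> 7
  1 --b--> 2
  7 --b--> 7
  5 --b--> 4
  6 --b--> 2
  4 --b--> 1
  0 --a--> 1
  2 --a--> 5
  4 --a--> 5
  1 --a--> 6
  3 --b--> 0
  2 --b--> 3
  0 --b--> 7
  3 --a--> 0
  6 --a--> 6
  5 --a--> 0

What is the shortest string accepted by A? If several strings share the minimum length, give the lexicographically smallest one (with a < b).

abb

A breadth-first search from 0 reaches an accepting state first via the path 0 → 1 → 2 → 3 on input abb.
No string of length < 3 is accepted (BFS exhausts all shorter strings without reaching an accepting state), and abb is the lexicographically least accepting string of length 3.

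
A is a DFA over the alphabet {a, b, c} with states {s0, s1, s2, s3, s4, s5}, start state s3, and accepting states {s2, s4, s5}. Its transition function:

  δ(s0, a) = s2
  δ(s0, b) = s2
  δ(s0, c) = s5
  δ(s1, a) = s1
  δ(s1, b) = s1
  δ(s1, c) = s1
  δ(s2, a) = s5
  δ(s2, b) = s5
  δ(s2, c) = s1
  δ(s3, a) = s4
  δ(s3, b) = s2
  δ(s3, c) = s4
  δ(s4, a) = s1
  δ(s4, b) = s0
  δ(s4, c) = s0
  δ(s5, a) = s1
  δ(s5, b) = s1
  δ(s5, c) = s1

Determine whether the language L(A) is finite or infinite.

finite

The useful states (reachable from s3 and able to reach an accepting state) are {s0, s2, s3, s4, s5}.
Restricted to these states the transition graph has no cycle, so every accepting path has bounded length and L is finite.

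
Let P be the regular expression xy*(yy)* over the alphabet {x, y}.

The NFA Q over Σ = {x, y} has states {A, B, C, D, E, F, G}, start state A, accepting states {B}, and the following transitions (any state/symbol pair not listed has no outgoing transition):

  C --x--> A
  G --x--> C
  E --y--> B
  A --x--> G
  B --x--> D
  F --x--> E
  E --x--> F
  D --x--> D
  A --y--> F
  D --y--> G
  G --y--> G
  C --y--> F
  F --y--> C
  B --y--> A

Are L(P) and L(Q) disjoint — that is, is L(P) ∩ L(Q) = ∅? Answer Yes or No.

Yes

Converting the expression P to a DFA (subset construction, then merging equivalent states) gives the minimal DFA with states {p0, p1, p2}, start state p0, accepting states {p1} and transitions p0: x→p1, y→p2; p1: x→p2, y→p1; p2: x→p2, y→p2.
Exploring the product automaton P × Q from the start pair (p0, A), following both machines on each input symbol, reaches 9 state pairs: (p0, A), (p1, G), (p2, F), (p2, C), (p2, E), (p2, A), (p2, B), (p2, G), (p2, D).
P accepts in {p1} and Q accepts in {B}; no reachable pair has both components accepting, so no string drives both machines to acceptance simultaneously and L(P) ∩ L(Q) = ∅.
So no string is accepted by both, and the intersection is empty.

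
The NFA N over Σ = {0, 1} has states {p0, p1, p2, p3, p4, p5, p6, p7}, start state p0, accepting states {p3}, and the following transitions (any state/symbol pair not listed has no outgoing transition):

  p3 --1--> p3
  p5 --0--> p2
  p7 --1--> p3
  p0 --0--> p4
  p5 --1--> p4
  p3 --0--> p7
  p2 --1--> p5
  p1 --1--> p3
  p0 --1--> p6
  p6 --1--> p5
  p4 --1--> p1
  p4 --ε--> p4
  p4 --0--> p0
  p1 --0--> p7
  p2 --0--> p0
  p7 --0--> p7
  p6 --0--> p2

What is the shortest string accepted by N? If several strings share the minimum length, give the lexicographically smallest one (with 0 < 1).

011

A breadth-first search from p0 reaches an accepting state first via the path p0 → p4 → p1 → p3 on input 011.
No string of length < 3 is accepted (BFS exhausts all shorter strings without reaching an accepting state), and 011 is the lexicographically least accepting string of length 3.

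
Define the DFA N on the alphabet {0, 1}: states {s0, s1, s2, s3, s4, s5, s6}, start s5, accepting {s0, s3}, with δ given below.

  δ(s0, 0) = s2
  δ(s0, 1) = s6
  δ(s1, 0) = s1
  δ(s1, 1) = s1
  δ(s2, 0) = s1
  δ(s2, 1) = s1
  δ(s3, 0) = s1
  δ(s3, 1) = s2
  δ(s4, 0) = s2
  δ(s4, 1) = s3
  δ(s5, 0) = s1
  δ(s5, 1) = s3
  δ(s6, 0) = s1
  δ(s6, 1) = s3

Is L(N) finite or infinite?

finite

The useful states (reachable from s5 and able to reach an accepting state) are {s3, s5}.
Restricted to these states the transition graph has no cycle, so every accepting path has bounded length and L is finite.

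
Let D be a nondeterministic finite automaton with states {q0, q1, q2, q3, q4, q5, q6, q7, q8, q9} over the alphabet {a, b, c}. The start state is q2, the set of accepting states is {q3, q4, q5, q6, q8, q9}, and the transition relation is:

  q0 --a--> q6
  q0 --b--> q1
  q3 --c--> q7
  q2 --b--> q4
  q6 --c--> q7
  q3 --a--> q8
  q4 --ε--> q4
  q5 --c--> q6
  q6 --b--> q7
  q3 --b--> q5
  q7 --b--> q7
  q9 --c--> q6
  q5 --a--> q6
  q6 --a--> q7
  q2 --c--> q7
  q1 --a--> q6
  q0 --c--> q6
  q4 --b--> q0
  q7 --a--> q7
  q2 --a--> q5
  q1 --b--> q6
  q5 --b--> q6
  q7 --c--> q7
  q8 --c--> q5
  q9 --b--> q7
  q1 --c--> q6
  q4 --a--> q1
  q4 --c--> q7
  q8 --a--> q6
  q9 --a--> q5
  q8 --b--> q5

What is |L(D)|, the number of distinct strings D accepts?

13

The useful subgraph on states {q0, q1, q2, q4, q5, q6} is acyclic, so L(D) is finite; the longest accepting path visits 5 useful states, giving maximum string length 4.
Counting accepting paths from q2 by length: 2 of length 1, 3 of length 2, 5 of length 3, 3 of length 4. Total 13.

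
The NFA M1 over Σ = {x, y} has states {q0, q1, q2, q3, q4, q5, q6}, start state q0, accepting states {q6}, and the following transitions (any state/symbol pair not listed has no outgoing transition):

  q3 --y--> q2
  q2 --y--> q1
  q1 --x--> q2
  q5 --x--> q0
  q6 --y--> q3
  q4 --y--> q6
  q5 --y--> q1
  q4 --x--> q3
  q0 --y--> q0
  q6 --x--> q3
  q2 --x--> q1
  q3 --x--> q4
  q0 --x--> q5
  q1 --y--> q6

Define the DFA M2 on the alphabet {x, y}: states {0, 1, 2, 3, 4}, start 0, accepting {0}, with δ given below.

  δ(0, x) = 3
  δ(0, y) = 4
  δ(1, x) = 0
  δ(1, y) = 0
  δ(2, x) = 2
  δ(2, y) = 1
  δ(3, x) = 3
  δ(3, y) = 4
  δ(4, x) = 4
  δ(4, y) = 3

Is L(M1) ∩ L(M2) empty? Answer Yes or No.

Exploring the product automaton M1 × M2 from the start pair (q0, 0), following both machines on each input symbol, reaches 15 state pairs: (q0, 0), (q5, 3), (q0, 4), (q0, 3), (q1, 4), (q5, 4), (q2, 4), (q6, 3), (q1, 3), (q3, 3), (q3, 4), (q2, 3), (q6, 4), (q4, 3), (q4, 4).
M1 accepts in {q6} and M2 accepts in {0}; no reachable pair has both components accepting, so no string drives both machines to acceptance simultaneously and L(M1) ∩ L(M2) = ∅.
So no string is accepted by both, and the intersection is empty.

Yes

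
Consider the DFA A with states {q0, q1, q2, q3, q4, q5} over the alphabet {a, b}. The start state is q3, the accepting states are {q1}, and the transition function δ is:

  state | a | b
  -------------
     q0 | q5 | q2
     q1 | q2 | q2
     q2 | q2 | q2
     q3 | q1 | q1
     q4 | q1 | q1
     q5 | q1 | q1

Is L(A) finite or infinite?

finite

The useful states (reachable from q3 and able to reach an accepting state) are {q1, q3}.
Restricted to these states the transition graph has no cycle, so every accepting path has bounded length and L is finite.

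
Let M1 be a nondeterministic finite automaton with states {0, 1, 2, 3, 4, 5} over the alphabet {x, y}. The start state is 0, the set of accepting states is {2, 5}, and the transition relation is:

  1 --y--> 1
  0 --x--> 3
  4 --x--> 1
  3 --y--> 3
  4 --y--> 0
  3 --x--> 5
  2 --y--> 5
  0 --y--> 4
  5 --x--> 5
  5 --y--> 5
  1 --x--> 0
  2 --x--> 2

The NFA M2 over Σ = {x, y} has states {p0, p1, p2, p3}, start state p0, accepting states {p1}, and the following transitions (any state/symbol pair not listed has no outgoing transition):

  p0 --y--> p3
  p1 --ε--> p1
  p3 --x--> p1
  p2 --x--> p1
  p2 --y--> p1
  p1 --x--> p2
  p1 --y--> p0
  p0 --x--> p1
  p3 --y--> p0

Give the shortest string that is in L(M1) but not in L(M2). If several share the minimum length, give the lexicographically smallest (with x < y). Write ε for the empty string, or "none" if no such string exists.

xx

The string xx is accepted by M1 but not by M2.
No shorter string lies in the difference, and xx is the lexicographically first length-2 string in L(M1) \ L(M2).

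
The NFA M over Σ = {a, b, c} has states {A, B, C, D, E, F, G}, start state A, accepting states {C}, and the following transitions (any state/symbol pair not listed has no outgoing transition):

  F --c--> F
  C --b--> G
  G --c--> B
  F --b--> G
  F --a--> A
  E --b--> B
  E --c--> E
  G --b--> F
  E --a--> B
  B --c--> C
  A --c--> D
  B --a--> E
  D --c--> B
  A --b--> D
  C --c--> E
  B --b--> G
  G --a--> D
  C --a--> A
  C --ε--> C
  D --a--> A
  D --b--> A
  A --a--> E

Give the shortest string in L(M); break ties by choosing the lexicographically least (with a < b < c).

A breadth-first search from A reaches an accepting state first via the path A → E → B → C on input aac.
No string of length < 3 is accepted (BFS exhausts all shorter strings without reaching an accepting state), and aac is the lexicographically least accepting string of length 3.

aac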